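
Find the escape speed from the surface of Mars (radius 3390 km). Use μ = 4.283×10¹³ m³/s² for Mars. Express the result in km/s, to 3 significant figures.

r = R = 3.390×10⁶ m.
Escape speed v_esc = √(2μ/r) = √(2 × 4.283×10¹³ / 3.390×10⁶) = √(2.527×10⁷) = 5027 m/s.
= 5.027 km/s.

v_esc ≈ 5.03 km/s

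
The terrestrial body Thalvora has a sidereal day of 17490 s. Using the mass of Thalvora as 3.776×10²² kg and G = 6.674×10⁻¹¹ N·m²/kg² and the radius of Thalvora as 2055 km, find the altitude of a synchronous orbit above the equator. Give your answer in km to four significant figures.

h_sync ≈ 637.9 km

μ = GM = 6.674×10⁻¹¹ × 3.776×10²² = 2.520×10¹² m³/s².
A synchronous orbit has period T, so by Kepler's third law a = (μT²/4π²)^(1/3).
μT²/4π² = 2.520×10¹² × (1.749×10⁴)² / 39.48 = 1.953×10¹⁹ m³.
a = 2.693×10⁶ m = 2692.9 km.
Altitude h = a − R = 2692.9 − 2055 = 637.85 km.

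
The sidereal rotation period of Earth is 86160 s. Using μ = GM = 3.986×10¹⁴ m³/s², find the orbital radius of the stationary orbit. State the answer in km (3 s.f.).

r_sync ≈ 42200 km

A synchronous orbit has period T, so by Kepler's third law a = (μT²/4π²)^(1/3).
μT²/4π² = 3.986×10¹⁴ × (8.616×10⁴)² / 39.48 = 7.495×10²² m³.
a = 4.216×10⁷ m = 42163 km.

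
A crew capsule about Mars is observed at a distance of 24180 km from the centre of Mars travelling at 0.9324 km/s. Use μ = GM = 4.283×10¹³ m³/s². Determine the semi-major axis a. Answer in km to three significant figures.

r = 2.418×10⁷ m.
Specific orbital energy ε = v²/2 − μ/r = (932.4)²/2 − 4.283×10¹³/2.418×10⁷ = -1.337×10⁶ J/kg.
Since ε = −μ/(2a), a = −μ/(2ε) = 1.602×10⁷ m = 16022 km.

a ≈ 16000 km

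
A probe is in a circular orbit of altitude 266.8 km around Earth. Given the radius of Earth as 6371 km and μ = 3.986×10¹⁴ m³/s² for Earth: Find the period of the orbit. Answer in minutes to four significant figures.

T ≈ 89.70 minutes

r = 6371 + 266.8 = 6637.8 km = 6.6378×10⁶ m.
Kepler's third law: T = 2π√(r³/μ) = 2π√((6.638×10⁶)³ / 3.986×10¹⁴).
r³/μ = 7.337×10⁵ s², so T = 2π × 8.566×10² = 5.382×10³ s.
Converting: 5.382×10³ s ÷ 60.00 = 89.70 minutes.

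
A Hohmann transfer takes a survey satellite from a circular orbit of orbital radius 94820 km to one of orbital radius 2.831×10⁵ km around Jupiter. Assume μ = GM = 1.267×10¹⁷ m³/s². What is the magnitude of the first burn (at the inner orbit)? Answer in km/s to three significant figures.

r₁ = 94820 km = 9.482×10⁷ m.
r₂ = 2.831×10⁵ km = 2.831×10⁸ m.
Transfer ellipse a_t = (r₁ + r₂)/2 = 1.890×10⁸ m.
At r₁: circular v_c1 = √(μ/r₁) = 36550 m/s; transfer-perijove v_p = √[μ(2/r₁ − 1/a_t)] = 44740 m/s.
Δv₁ = v_p − v_c1 = 8189 m/s.
= 8.189 km/s.

Δv ≈ 8.19 km/s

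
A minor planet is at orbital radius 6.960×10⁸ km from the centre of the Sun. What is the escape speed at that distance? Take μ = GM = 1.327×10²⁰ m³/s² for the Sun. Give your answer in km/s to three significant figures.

v_esc ≈ 19.5 km/s

r = 6.960×10⁸ km = 6.960×10¹¹ m.
Escape speed v_esc = √(2μ/r) = √(2 × 1.327×10²⁰ / 6.960×10¹¹) = √(3.813×10⁸) = 19530 m/s.
= 19.53 km/s.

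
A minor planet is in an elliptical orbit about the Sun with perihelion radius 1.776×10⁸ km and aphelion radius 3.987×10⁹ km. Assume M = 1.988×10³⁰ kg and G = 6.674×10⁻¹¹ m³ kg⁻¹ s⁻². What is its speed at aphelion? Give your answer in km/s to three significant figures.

v ≈ 1.68 km/s

μ = GM = 6.674×10⁻¹¹ × 1.988×10³⁰ = 1.327×10²⁰ m³/s².
Semi-major axis a = (r_p + r_a)/2 = 2.0823×10⁹ km = 2.082×10¹² m.
Vis-viva: v² = μ(2/r − 1/a) = 1.327×10²⁰ × (5.016×10⁻¹³ − 4.802×10⁻¹³) = 2.838×10⁶ m²/s².
v = 1685 m/s = 1.685 km/s.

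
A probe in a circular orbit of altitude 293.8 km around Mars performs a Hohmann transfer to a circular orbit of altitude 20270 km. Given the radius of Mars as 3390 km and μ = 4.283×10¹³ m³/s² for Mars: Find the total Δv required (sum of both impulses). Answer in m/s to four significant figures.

r₁ = 3390 + 293.8 = 3683.8 km = 3.6838×10⁶ m.
r₂ = 3390 + 20270 = 23660 km = 2.3660×10⁷ m.
Transfer ellipse a_t = (r₁ + r₂)/2 = 1.367×10⁷ m.
At r₁: circular v_c1 = √(μ/r₁) = 3410 m/s; transfer-periapsis v_p = √[μ(2/r₁ − 1/a_t)] = 4486 m/s.
Δv₁ = v_p − v_c1 = 1076 m/s.
At r₂: circular v_c2 = √(μ/r₂) = 1345 m/s; transfer-apoapsis v_a = √[μ(2/r₂ − 1/a_t)] = 698.4 m/s.
Δv₂ = v_c2 − v_a = 647.1 m/s.
Total Δv = Δv₁ + Δv₂ = 1723 m/s.

Δv_total ≈ 1723 m/s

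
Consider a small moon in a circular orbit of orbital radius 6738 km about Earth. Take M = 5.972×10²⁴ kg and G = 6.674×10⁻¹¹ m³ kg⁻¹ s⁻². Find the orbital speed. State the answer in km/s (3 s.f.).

v ≈ 7.69 km/s

μ = GM = 6.674×10⁻¹¹ × 5.972×10²⁴ = 3.986×10¹⁴ m³/s².
r = 6738 km = 6.738×10⁶ m.
For a circular orbit v = √(μ/r) = √(3.986×10¹⁴ / 6.738×10⁶) = √(5.915×10⁷) = 7691 m/s.
That is 7.691 km/s.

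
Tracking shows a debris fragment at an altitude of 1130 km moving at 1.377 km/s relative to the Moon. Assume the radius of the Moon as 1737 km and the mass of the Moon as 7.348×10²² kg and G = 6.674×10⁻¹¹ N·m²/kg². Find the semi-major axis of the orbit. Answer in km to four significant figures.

μ = GM = 6.674×10⁻¹¹ × 7.348×10²² = 4.904×10¹² m³/s².
r = 1737 + 1130 = 2867.0 km = 2.867×10⁶ m.
Vis-viva rearranged: 1/a = 2/r − v²/μ = 6.976×10⁻⁷ − 3.866×10⁻⁷ = 3.109×10⁻⁷ m⁻¹.
a = 3.216×10⁶ m = 3216.0 km.

a ≈ 3216 km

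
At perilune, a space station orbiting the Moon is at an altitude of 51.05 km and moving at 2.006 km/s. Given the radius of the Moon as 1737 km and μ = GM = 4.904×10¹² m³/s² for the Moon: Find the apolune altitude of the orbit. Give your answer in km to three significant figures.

apolune altitude ≈ 3190 km

r_p = 1737 + 51.05 = 1788.0 km = 1.788×10⁶ m.
Specific energy ε = v²/2 − μ/r = -7.306×10⁵ J/kg, so a = −μ/(2ε) = 3.356×10⁶ m.
The apsides satisfy r_p + r_a = 2a, so the apolune radius is 2a − r_p = 4.924×10⁶ m = 4923.9 km.
Apolune altitude = 4923.9 − 1737 = 3186.9 km.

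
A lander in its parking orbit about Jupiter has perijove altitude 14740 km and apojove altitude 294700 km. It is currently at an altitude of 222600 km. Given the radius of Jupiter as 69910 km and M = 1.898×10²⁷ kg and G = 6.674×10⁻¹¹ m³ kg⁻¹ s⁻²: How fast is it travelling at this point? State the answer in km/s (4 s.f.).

μ = GM = 6.674×10⁻¹¹ × 1.898×10²⁷ = 1.267×10¹⁷ m³/s².
r_p = 69910 + 14740 = 84650 km = 8.4650×10⁷ m.
r_a = 69910 + 294700 = 364610 km = 3.6461×10⁸ m.
r = 69910 + 222600 = 2.9251×10⁵ km = 2.925×10⁸ m.
Semi-major axis a = (r_p + r_a)/2 = 2.2463×10⁵ km = 2.246×10⁸ m.
Vis-viva: v² = μ(2/r − 1/a) = 1.267×10¹⁷ × (6.837×10⁻⁹ − 4.452×10⁻⁹) = 3.022×10⁸ m²/s².
v = 17380 m/s = 17.38 km/s.

v ≈ 17.38 km/s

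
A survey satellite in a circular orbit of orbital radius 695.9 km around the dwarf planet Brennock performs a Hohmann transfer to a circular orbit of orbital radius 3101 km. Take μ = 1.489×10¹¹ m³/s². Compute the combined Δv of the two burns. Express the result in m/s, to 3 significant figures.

Δv_total ≈ 215 m/s

r₁ = 695.9 km = 6.959×10⁵ m.
r₂ = 3101 km = 3.101×10⁶ m.
Transfer ellipse a_t = (r₁ + r₂)/2 = 1.898×10⁶ m.
At r₁: circular v_c1 = √(μ/r₁) = 462.6 m/s; transfer-periapsis v_p = √[μ(2/r₁ − 1/a_t)] = 591.2 m/s.
Δv₁ = v_p − v_c1 = 128.6 m/s.
At r₂: circular v_c2 = √(μ/r₂) = 219.1 m/s; transfer-apoapsis v_a = √[μ(2/r₂ − 1/a_t)] = 132.7 m/s.
Δv₂ = v_c2 − v_a = 86.46 m/s.
Total Δv = Δv₁ + Δv₂ = 215.1 m/s.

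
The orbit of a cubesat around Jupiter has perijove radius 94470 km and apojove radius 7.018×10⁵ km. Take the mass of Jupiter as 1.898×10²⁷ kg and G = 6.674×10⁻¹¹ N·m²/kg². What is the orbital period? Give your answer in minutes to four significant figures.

μ = GM = 6.674×10⁻¹¹ × 1.898×10²⁷ = 1.267×10¹⁷ m³/s².
Semi-major axis a = (r_p + r_a)/2 = (94470 + 7.0180×10⁵)/2 = 3.9814×10⁵ km = 3.981×10⁸ m.
By Kepler's third law T = 2π√(a³/μ) = 2π × 2.232×10⁴ = 1.402×10⁵ s.
= 2337 minutes.

T ≈ 2337 minutes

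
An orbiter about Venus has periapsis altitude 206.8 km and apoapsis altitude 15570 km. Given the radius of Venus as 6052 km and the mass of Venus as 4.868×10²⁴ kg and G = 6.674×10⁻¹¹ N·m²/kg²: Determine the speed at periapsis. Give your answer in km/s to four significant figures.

μ = GM = 6.674×10⁻¹¹ × 4.868×10²⁴ = 3.249×10¹⁴ m³/s².
r_p = 6052 + 206.8 = 6258.8 km = 6.2588×10⁶ m.
r_a = 6052 + 15570 = 21622 km = 2.1622×10⁷ m.
Semi-major axis a = (r_p + r_a)/2 = 13940 km = 1.394×10⁷ m.
Vis-viva: v² = μ(2/r − 1/a) = 3.249×10¹⁴ × (3.196×10⁻⁷ − 7.173×10⁻⁸) = 8.051×10⁷ m²/s².
v = 8973 m/s = 8.973 km/s.

v ≈ 8.973 km/s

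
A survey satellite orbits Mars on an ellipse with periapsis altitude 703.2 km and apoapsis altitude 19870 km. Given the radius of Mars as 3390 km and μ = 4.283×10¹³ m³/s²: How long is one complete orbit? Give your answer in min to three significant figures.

T ≈ 809 min

r_p = 3390 + 703.2 = 4093.2 km = 4.0932×10⁶ m.
r_a = 3390 + 19870 = 23260 km = 2.3260×10⁷ m.
Semi-major axis a = (r_p + r_a)/2 = (4093.2 + 23260)/2 = 13677 km = 1.368×10⁷ m.
By Kepler's third law T = 2π√(a³/μ) = 2π × 7.728×10³ = 4.856×10⁴ s.
= 809.3 min.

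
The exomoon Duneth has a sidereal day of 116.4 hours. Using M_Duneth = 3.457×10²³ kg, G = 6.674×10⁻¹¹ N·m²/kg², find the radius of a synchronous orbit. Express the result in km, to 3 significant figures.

r_sync ≈ 46800 km

μ = GM = 6.674×10⁻¹¹ × 3.457×10²³ = 2.307×10¹³ m³/s².
T = 116.4 hours = 4.190×10⁵ s.
A synchronous orbit has period T, so by Kepler's third law a = (μT²/4π²)^(1/3).
μT²/4π² = 2.307×10¹³ × (4.190×10⁵)² / 39.48 = 1.026×10²³ m³.
a = 4.682×10⁷ m = 46818 km.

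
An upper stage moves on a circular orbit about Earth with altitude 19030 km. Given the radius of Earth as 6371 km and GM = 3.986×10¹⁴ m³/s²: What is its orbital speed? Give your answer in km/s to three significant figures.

v ≈ 3.96 km/s

r = 6371 + 19030 = 25401 km = 2.5401×10⁷ m.
For a circular orbit v = √(μ/r) = √(3.986×10¹⁴ / 2.540×10⁷) = √(1.569×10⁷) = 3961 m/s.
That is 3.961 km/s.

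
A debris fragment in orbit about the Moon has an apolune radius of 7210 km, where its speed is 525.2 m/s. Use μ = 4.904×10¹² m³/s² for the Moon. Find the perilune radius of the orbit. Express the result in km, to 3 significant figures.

perilune radius ≈ 1830 km

r_a = 7.210×10⁶ m.
Specific energy ε = v²/2 − μ/r = -5.422×10⁵ J/kg, so a = −μ/(2ε) = 4.522×10⁶ m.
The apsides satisfy r_p + r_a = 2a, so the perilune radius is 2a − r_a = 1.834×10⁶ m = 1833.8 km.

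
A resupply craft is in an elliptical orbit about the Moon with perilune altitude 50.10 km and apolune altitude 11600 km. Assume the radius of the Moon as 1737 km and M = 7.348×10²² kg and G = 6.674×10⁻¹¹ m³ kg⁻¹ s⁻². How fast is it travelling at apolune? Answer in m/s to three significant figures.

μ = GM = 6.674×10⁻¹¹ × 7.348×10²² = 4.904×10¹² m³/s².
r_p = 1737 + 50.10 = 1787.1 km = 1.7871×10⁶ m.
r_a = 1737 + 11600 = 13337 km = 1.3337×10⁷ m.
Semi-major axis a = (r_p + r_a)/2 = 7562.1 km = 7.562×10⁶ m.
Vis-viva: v² = μ(2/r − 1/a) = 4.904×10¹² × (1.500×10⁻⁷ − 1.322×10⁻⁷) = 8.690×10⁴ m²/s².
v = 294.8 m/s.

v ≈ 295 m/s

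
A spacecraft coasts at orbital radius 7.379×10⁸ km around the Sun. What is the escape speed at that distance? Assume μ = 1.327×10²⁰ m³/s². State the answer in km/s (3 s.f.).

r = 7.379×10⁸ km = 7.379×10¹¹ m.
Escape speed v_esc = √(2μ/r) = √(2 × 1.327×10²⁰ / 7.379×10¹¹) = √(3.597×10⁸) = 18960 m/s.
= 18.96 km/s.

v_esc ≈ 19.0 km/s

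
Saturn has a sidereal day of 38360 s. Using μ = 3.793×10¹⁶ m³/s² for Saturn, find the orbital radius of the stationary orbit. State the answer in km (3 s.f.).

r_sync ≈ 1.12×10⁵ km

A synchronous orbit has period T, so by Kepler's third law a = (μT²/4π²)^(1/3).
μT²/4π² = 3.793×10¹⁶ × (3.836×10⁴)² / 39.48 = 1.414×10²⁴ m³.
a = 1.122×10⁸ m = 1.1223×10⁵ km.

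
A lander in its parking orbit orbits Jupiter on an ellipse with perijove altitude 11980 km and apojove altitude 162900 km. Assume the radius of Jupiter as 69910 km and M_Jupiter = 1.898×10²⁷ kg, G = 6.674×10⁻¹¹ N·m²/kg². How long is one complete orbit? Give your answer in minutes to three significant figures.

T ≈ 581 minutes

μ = GM = 6.674×10⁻¹¹ × 1.898×10²⁷ = 1.267×10¹⁷ m³/s².
r_p = 69910 + 11980 = 81890 km = 8.1890×10⁷ m.
r_a = 69910 + 162900 = 232810 km = 2.3281×10⁸ m.
Semi-major axis a = (r_p + r_a)/2 = (81890 + 2.3281×10⁵)/2 = 1.5735×10⁵ km = 1.574×10⁸ m.
By Kepler's third law T = 2π√(a³/μ) = 2π × 5.546×10³ = 3.484×10⁴ s.
= 580.7 minutes.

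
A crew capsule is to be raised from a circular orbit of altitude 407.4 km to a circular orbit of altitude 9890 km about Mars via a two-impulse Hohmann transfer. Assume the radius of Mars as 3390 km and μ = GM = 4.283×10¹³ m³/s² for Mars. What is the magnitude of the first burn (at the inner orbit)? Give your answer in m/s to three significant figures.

Δv ≈ 830 m/s

r₁ = 3390 + 407.4 = 3797.4 km = 3.7974×10⁶ m.
r₂ = 3390 + 9890 = 13280 km = 1.3280×10⁷ m.
Transfer ellipse a_t = (r₁ + r₂)/2 = 8.539×10⁶ m.
At r₁: circular v_c1 = √(μ/r₁) = 3358 m/s; transfer-periapsis v_p = √[μ(2/r₁ − 1/a_t)] = 4188 m/s.
Δv₁ = v_p − v_c1 = 829.9 m/s.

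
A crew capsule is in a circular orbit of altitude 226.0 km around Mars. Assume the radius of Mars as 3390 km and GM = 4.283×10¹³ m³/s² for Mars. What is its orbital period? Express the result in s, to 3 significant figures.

T ≈ 6600 s

r = 3390 + 226.0 = 3616.0 km = 3.6160×10⁶ m.
Kepler's third law: T = 2π√(r³/μ) = 2π√((3.616×10⁶)³ / 4.283×10¹³).
r³/μ = 1.104×10⁶ s², so T = 2π × 1.051×10³ = 6.602×10³ s.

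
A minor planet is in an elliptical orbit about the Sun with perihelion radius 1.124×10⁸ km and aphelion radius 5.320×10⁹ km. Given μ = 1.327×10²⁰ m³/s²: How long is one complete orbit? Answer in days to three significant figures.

T ≈ 28300 days

Semi-major axis a = (r_p + r_a)/2 = (1.1240×10⁸ + 5.3200×10⁹)/2 = 2.7162×10⁹ km = 2.716×10¹² m.
By Kepler's third law T = 2π√(a³/μ) = 2π × 3.886×10⁸ = 2.442×10⁹ s.
= 28260 days.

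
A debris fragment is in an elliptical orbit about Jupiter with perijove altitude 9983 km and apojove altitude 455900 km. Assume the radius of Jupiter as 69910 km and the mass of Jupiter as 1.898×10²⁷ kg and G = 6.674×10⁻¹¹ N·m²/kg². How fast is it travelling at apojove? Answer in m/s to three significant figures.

μ = GM = 6.674×10⁻¹¹ × 1.898×10²⁷ = 1.267×10¹⁷ m³/s².
r_p = 69910 + 9983 = 79893 km = 7.9893×10⁷ m.
r_a = 69910 + 455900 = 525810 km = 5.2581×10⁸ m.
Semi-major axis a = (r_p + r_a)/2 = 3.0285×10⁵ km = 3.029×10⁸ m.
Vis-viva: v² = μ(2/r − 1/a) = 1.267×10¹⁷ × (3.804×10⁻⁹ − 3.302×10⁻⁹) = 6.355×10⁷ m²/s².
v = 7972 m/s.

v ≈ 7970 m/s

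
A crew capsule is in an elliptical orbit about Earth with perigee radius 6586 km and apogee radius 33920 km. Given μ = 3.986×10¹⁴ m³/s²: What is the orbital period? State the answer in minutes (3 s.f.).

Semi-major axis a = (r_p + r_a)/2 = (6586.0 + 33920)/2 = 20253 km = 2.025×10⁷ m.
By Kepler's third law T = 2π√(a³/μ) = 2π × 4.565×10³ = 2.868×10⁴ s.
= 478.1 minutes.

T ≈ 478 minutes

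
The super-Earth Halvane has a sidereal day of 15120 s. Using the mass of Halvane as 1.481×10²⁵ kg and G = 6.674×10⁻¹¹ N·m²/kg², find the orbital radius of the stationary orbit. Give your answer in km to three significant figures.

μ = GM = 6.674×10⁻¹¹ × 1.481×10²⁵ = 9.884×10¹⁴ m³/s².
A synchronous orbit has period T, so by Kepler's third law a = (μT²/4π²)^(1/3).
μT²/4π² = 9.884×10¹⁴ × (1.512×10⁴)² / 39.48 = 5.724×10²¹ m³.
a = 1.789×10⁷ m = 17888 km.

r_sync ≈ 17900 km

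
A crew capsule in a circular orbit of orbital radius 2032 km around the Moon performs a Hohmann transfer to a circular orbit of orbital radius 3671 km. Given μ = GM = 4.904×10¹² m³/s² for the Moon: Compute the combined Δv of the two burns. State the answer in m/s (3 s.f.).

Δv_total ≈ 389 m/s

r₁ = 2032 km = 2.032×10⁶ m.
r₂ = 3671 km = 3.671×10⁶ m.
Transfer ellipse a_t = (r₁ + r₂)/2 = 2.852×10⁶ m.
At r₁: circular v_c1 = √(μ/r₁) = 1554 m/s; transfer-perilune v_p = √[μ(2/r₁ − 1/a_t)] = 1763 m/s.
Δv₁ = v_p − v_c1 = 209.2 m/s.
At r₂: circular v_c2 = √(μ/r₂) = 1156 m/s; transfer-apolune v_a = √[μ(2/r₂ − 1/a_t)] = 975.7 m/s.
Δv₂ = v_c2 − v_a = 180.1 m/s.
Total Δv = Δv₁ + Δv₂ = 389.3 m/s.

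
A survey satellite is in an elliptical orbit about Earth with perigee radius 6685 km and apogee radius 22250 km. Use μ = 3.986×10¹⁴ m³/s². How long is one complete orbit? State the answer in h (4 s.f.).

Semi-major axis a = (r_p + r_a)/2 = (6685.0 + 22250)/2 = 14468 km = 1.447×10⁷ m.
By Kepler's third law T = 2π√(a³/μ) = 2π × 2.756×10³ = 1.732×10⁴ s.
= 4.811 h.

T ≈ 4.811 h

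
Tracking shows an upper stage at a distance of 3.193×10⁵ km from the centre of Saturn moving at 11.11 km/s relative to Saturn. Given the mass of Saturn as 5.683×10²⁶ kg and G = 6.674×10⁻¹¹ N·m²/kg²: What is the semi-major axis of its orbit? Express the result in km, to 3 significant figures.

a ≈ 3.32×10⁵ km

μ = GM = 6.674×10⁻¹¹ × 5.683×10²⁶ = 3.793×10¹⁶ m³/s².
r = 3.193×10⁸ m.
Specific orbital energy ε = v²/2 − μ/r = (11110)²/2 − 3.793×10¹⁶/3.193×10⁸ = -5.707×10⁷ J/kg.
Since ε = −μ/(2a), a = −μ/(2ε) = 3.323×10⁸ m = 3.3230×10⁵ km.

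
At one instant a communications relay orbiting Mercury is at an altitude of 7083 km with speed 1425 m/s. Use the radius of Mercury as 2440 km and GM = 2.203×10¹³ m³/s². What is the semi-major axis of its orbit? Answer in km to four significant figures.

a ≈ 8486 km

r = 2440 + 7083 = 9523.0 km = 9.523×10⁶ m.
Vis-viva rearranged: 1/a = 2/r − v²/μ = 2.100×10⁻⁷ − 9.218×10⁻⁸ = 1.178×10⁻⁷ m⁻¹.
a = 8.486×10⁶ m = 8485.9 km.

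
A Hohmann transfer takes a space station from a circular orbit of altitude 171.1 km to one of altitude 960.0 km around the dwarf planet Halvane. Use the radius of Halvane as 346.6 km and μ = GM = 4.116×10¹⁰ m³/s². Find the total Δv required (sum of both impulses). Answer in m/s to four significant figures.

r₁ = 346.6 + 171.1 = 517.70 km = 5.1770×10⁵ m.
r₂ = 346.6 + 960.0 = 1306.6 km = 1.3066×10⁶ m.
Transfer ellipse a_t = (r₁ + r₂)/2 = 9.122×10⁵ m.
At r₁: circular v_c1 = √(μ/r₁) = 282.0 m/s; transfer-periapsis v_p = √[μ(2/r₁ − 1/a_t)] = 337.5 m/s.
Δv₁ = v_p − v_c1 = 55.50 m/s.
At r₂: circular v_c2 = √(μ/r₂) = 177.5 m/s; transfer-apoapsis v_a = √[μ(2/r₂ − 1/a_t)] = 133.7 m/s.
Δv₂ = v_c2 − v_a = 43.77 m/s.
Total Δv = Δv₁ + Δv₂ = 99.28 m/s.

Δv_total ≈ 99.28 m/s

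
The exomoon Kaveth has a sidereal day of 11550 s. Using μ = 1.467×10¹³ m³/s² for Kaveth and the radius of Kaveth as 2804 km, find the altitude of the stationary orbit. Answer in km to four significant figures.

A synchronous orbit has period T, so by Kepler's third law a = (μT²/4π²)^(1/3).
μT²/4π² = 1.467×10¹³ × (1.155×10⁴)² / 39.48 = 4.957×10¹⁹ m³.
a = 3.673×10⁶ m = 3673.5 km.
Altitude h = a − R = 3673.5 − 2804 = 869.48 km.

h_sync ≈ 869.5 km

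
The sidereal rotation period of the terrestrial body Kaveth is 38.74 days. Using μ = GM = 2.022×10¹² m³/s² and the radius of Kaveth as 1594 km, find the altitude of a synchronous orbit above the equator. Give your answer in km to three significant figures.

T = 38.74 days = 3.347×10⁶ s.
A synchronous orbit has period T, so by Kepler's third law a = (μT²/4π²)^(1/3).
μT²/4π² = 2.022×10¹² × (3.347×10⁶)² / 39.48 = 5.738×10²³ m³.
a = 8.310×10⁷ m = 83098 km.
Altitude h = a − R = 83098 − 1594 = 81504 km.

h_sync ≈ 81500 km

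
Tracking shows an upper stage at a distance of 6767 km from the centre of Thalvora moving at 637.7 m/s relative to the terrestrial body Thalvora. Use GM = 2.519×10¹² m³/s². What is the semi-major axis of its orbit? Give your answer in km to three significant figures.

r = 6.767×10⁶ m.
Specific orbital energy ε = v²/2 − μ/r = (637.7)²/2 − 2.519×10¹²/6.767×10⁶ = -1.689×10⁵ J/kg.
Since ε = −μ/(2a), a = −μ/(2ε) = 7.456×10⁶ m = 7456.3 km.

a ≈ 7460 km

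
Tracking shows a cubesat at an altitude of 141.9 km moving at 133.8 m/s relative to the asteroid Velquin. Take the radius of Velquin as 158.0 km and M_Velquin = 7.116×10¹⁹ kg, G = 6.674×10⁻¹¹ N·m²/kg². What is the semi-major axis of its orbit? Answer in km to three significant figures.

μ = GM = 6.674×10⁻¹¹ × 7.116×10¹⁹ = 4.749×10⁹ m³/s².
r = 158.0 + 141.9 = 299.90 km = 2.999×10⁵ m.
Vis-viva rearranged: 1/a = 2/r − v²/μ = 6.669×10⁻⁶ − 3.770×10⁻⁶ = 2.899×10⁻⁶ m⁻¹.
a = 3.449×10⁵ m = 344.91 km.

a ≈ 345 km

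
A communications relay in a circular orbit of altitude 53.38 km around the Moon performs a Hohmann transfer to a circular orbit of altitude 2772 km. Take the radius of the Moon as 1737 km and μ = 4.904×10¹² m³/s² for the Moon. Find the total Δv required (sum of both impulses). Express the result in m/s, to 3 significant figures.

Δv_total ≈ 582 m/s

r₁ = 1737 + 53.38 = 1790.4 km = 1.7904×10⁶ m.
r₂ = 1737 + 2772 = 4509.0 km = 4.5090×10⁶ m.
Transfer ellipse a_t = (r₁ + r₂)/2 = 3.150×10⁶ m.
At r₁: circular v_c1 = √(μ/r₁) = 1655 m/s; transfer-perilune v_p = √[μ(2/r₁ − 1/a_t)] = 1980 m/s.
Δv₁ = v_p − v_c1 = 325.2 m/s.
At r₂: circular v_c2 = √(μ/r₂) = 1043 m/s; transfer-apolune v_a = √[μ(2/r₂ − 1/a_t)] = 786.3 m/s.
Δv₂ = v_c2 − v_a = 256.6 m/s.
Total Δv = Δv₁ + Δv₂ = 581.8 m/s.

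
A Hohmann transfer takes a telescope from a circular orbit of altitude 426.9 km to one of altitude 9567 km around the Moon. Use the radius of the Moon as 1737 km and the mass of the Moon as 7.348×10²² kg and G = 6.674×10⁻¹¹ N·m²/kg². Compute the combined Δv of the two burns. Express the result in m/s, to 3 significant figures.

Δv_total ≈ 730 m/s

μ = GM = 6.674×10⁻¹¹ × 7.348×10²² = 4.904×10¹² m³/s².
r₁ = 1737 + 426.9 = 2163.9 km = 2.1639×10⁶ m.
r₂ = 1737 + 9567 = 11304 km = 1.1304×10⁷ m.
Transfer ellipse a_t = (r₁ + r₂)/2 = 6.734×10⁶ m.
At r₁: circular v_c1 = √(μ/r₁) = 1505 m/s; transfer-perilune v_p = √[μ(2/r₁ − 1/a_t)] = 1950 m/s.
Δv₁ = v_p − v_c1 = 445.0 m/s.
At r₂: circular v_c2 = √(μ/r₂) = 658.7 m/s; transfer-apolune v_a = √[μ(2/r₂ − 1/a_t)] = 373.4 m/s.
Δv₂ = v_c2 − v_a = 285.3 m/s.
Total Δv = Δv₁ + Δv₂ = 730.3 m/s.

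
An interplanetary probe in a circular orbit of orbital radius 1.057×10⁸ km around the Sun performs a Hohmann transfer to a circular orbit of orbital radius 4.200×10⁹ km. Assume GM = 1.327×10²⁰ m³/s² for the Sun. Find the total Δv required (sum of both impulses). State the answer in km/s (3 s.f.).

Δv_total ≈ 18.4 km/s

r₁ = 1.057×10⁸ km = 1.057×10¹¹ m.
r₂ = 4.200×10⁹ km = 4.200×10¹² m.
Transfer ellipse a_t = (r₁ + r₂)/2 = 2.153×10¹² m.
At r₁: circular v_c1 = √(μ/r₁) = 35430 m/s; transfer-perihelion v_p = √[μ(2/r₁ − 1/a_t)] = 49490 m/s.
Δv₁ = v_p − v_c1 = 14060 m/s.
At r₂: circular v_c2 = √(μ/r₂) = 5621 m/s; transfer-aphelion v_a = √[μ(2/r₂ − 1/a_t)] = 1245 m/s.
Δv₂ = v_c2 − v_a = 4375 m/s.
Total Δv = Δv₁ + Δv₂ = 18430 m/s = 18.43 km/s.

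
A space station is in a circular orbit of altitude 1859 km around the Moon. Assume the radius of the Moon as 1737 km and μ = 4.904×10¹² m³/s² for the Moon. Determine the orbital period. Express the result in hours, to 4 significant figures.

r = 1737 + 1859 = 3596.0 km = 3.5960×10⁶ m.
Kepler's third law: T = 2π√(r³/μ) = 2π√((3.596×10⁶)³ / 4.904×10¹²).
r³/μ = 9.482×10⁶ s², so T = 2π × 3.079×10³ = 1.935×10⁴ s.
Converting: 1.935×10⁴ s ÷ 3600 = 5.374 hours.

T ≈ 5.374 hours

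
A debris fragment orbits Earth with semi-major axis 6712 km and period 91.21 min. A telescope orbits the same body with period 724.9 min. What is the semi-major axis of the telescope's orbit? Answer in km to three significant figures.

Kepler's third law: a³ ∝ T², so a₂ = a₁ (T₂/T₁)^(2/3).
T₂/T₁ = 7.948, (T₂/T₁)^(2/3) = 3.983.
a₂ = 6712 × 3.983 = 26730 km.

a₂ ≈ 26700 km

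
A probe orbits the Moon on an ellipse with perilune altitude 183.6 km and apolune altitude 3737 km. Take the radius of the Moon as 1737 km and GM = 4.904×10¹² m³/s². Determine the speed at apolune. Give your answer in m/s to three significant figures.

r_p = 1737 + 183.6 = 1920.6 km = 1.9206×10⁶ m.
r_a = 1737 + 3737 = 5474.0 km = 5.4740×10⁶ m.
Semi-major axis a = (r_p + r_a)/2 = 3697.3 km = 3.697×10⁶ m.
Vis-viva: v² = μ(2/r − 1/a) = 4.904×10¹² × (3.654×10⁻⁷ − 2.705×10⁻⁷) = 4.654×10⁵ m²/s².
v = 682.2 m/s.

v ≈ 682 m/s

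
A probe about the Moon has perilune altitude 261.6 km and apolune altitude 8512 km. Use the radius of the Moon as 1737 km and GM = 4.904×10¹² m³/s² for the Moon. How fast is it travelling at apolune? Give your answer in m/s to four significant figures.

r_p = 1737 + 261.6 = 1998.6 km = 1.9986×10⁶ m.
r_a = 1737 + 8512 = 10249 km = 1.0249×10⁷ m.
Semi-major axis a = (r_p + r_a)/2 = 6123.8 km = 6.124×10⁶ m.
Vis-viva: v² = μ(2/r − 1/a) = 4.904×10¹² × (1.951×10⁻⁷ − 1.633×10⁻⁷) = 1.562×10⁵ m²/s².
v = 395.2 m/s.

v ≈ 395.2 m/s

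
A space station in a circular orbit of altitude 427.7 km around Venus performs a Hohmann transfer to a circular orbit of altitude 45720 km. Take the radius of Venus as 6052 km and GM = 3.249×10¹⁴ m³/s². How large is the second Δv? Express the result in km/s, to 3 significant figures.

Δv ≈ 1.32 km/s

r₁ = 6052 + 427.7 = 6479.7 km = 6.4797×10⁶ m.
r₂ = 6052 + 45720 = 51772 km = 5.1772×10⁷ m.
Transfer ellipse a_t = (r₁ + r₂)/2 = 2.913×10⁷ m.
At r₁: circular v_c1 = √(μ/r₁) = 7081 m/s; transfer-periapsis v_p = √[μ(2/r₁ − 1/a_t)] = 9441 m/s.
At r₂: circular v_c2 = √(μ/r₂) = 2505 m/s; transfer-apoapsis v_a = √[μ(2/r₂ − 1/a_t)] = 1182 m/s.
Δv₂ = v_c2 − v_a = 1324 m/s.
= 1.324 km/s.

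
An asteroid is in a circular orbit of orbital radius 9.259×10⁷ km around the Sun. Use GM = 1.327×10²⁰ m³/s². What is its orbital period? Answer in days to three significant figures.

r = 9.259×10⁷ km = 9.259×10¹⁰ m.
Kepler's third law: T = 2π√(r³/μ) = 2π√((9.259×10¹⁰)³ / 1.327×10²⁰).
r³/μ = 5.982×10¹² s², so T = 2π × 2.446×10⁶ = 1.537×10⁷ s.
Converting: 1.537×10⁷ s ÷ 86400 = 177.9 days.

T ≈ 178 days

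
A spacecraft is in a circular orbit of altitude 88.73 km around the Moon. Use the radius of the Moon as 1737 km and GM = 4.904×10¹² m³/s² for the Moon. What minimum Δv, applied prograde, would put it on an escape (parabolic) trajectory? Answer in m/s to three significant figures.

r = 1737 + 88.73 = 1825.7 km = 1.8257×10⁶ m.
Circular speed v_c = √(μ/r) = 1639 m/s.
Escape speed v_esc = √(2μ/r) = √2 × v_c = 2318 m/s.
Δv = v_esc − v_c = 678.9 m/s.

Δv ≈ 679 m/s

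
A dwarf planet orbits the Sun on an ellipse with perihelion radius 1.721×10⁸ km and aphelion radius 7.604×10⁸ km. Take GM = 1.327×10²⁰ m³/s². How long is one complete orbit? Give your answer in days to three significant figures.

T ≈ 2010 days

Semi-major axis a = (r_p + r_a)/2 = (1.7210×10⁸ + 7.6040×10⁸)/2 = 4.6625×10⁸ km = 4.662×10¹¹ m.
By Kepler's third law T = 2π√(a³/μ) = 2π × 2.764×10⁷ = 1.736×10⁸ s.
= 2010 days.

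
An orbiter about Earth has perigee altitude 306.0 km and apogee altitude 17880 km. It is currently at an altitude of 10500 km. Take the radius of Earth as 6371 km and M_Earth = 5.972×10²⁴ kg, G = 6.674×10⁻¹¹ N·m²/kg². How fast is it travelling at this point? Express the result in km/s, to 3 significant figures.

μ = GM = 6.674×10⁻¹¹ × 5.972×10²⁴ = 3.986×10¹⁴ m³/s².
r_p = 6371 + 306.0 = 6677.0 km = 6.6770×10⁶ m.
r_a = 6371 + 17880 = 24251 km = 2.4251×10⁷ m.
r = 6371 + 10500 = 16871 km = 1.687×10⁷ m.
Semi-major axis a = (r_p + r_a)/2 = 15464 km = 1.546×10⁷ m.
Vis-viva: v² = μ(2/r − 1/a) = 3.986×10¹⁴ × (1.185×10⁻⁷ − 6.467×10⁻⁸) = 2.148×10⁷ m²/s².
v = 4634 m/s = 4.634 km/s.

v ≈ 4.63 km/s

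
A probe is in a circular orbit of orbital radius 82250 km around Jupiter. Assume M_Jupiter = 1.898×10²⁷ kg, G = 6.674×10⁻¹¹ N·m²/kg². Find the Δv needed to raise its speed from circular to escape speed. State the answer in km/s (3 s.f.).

Δv ≈ 16.3 km/s

μ = GM = 6.674×10⁻¹¹ × 1.898×10²⁷ = 1.267×10¹⁷ m³/s².
r = 82250 km = 8.225×10⁷ m.
Circular speed v_c = √(μ/r) = 39240 m/s.
Escape speed v_esc = √(2μ/r) = √2 × v_c = 55500 m/s.
Δv = v_esc − v_c = 16260 m/s = 16.26 km/s.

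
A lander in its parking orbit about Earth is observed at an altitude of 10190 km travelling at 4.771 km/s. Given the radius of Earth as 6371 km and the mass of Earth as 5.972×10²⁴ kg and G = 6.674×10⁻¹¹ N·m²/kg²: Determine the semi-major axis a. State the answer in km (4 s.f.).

μ = GM = 6.674×10⁻¹¹ × 5.972×10²⁴ = 3.986×10¹⁴ m³/s².
r = 6371 + 10190 = 16561 km = 1.656×10⁷ m.
Specific orbital energy ε = v²/2 − μ/r = (4771)²/2 − 3.986×10¹⁴/1.656×10⁷ = -1.269×10⁷ J/kg.
Since ε = −μ/(2a), a = −μ/(2ε) = 1.571×10⁷ m = 15710 km.

a ≈ 15710 km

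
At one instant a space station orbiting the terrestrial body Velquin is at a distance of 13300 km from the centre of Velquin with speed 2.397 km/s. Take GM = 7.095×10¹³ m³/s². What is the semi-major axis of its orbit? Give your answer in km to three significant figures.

a ≈ 14400 km

r = 1.330×10⁷ m.
Specific orbital energy ε = v²/2 − μ/r = (2397)²/2 − 7.095×10¹³/1.330×10⁷ = -2.462×10⁶ J/kg.
Since ε = −μ/(2a), a = −μ/(2ε) = 1.441×10⁷ m = 14410 km.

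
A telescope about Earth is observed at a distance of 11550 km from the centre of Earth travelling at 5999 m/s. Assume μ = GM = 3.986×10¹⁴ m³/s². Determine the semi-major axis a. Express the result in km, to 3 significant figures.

a ≈ 12100 km

r = 1.155×10⁷ m.
Specific orbital energy ε = v²/2 − μ/r = (5999)²/2 − 3.986×10¹⁴/1.155×10⁷ = -1.652×10⁷ J/kg.
Since ε = −μ/(2a), a = −μ/(2ε) = 1.207×10⁷ m = 12066 km.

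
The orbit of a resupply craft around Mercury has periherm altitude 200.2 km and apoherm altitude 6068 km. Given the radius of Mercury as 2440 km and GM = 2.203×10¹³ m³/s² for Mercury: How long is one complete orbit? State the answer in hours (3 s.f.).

r_p = 2440 + 200.2 = 2640.2 km = 2.6402×10⁶ m.
r_a = 2440 + 6068 = 8508.0 km = 8.5080×10⁶ m.
Semi-major axis a = (r_p + r_a)/2 = (2640.2 + 8508.0)/2 = 5574.1 km = 5.574×10⁶ m.
By Kepler's third law T = 2π√(a³/μ) = 2π × 2.804×10³ = 1.762×10⁴ s.
= 4.894 hours.

T ≈ 4.89 hours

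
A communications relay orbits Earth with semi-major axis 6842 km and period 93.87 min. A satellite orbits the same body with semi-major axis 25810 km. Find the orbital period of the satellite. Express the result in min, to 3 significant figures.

Kepler's third law: T² ∝ a³, so T₂ = T₁ (a₂/a₁)^(3/2).
a₂/a₁ = 3.772, (a₂/a₁)^(3/2) = 7.327.
T₂ = 93.87 × 7.327 = 687.8 min.

T₂ ≈ 688 min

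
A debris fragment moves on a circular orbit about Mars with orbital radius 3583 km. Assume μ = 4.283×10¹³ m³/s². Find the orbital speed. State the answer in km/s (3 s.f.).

v ≈ 3.46 km/s

r = 3583 km = 3.583×10⁶ m.
For a circular orbit v = √(μ/r) = √(4.283×10¹³ / 3.583×10⁶) = √(1.195×10⁷) = 3457 m/s.
That is 3.457 km/s.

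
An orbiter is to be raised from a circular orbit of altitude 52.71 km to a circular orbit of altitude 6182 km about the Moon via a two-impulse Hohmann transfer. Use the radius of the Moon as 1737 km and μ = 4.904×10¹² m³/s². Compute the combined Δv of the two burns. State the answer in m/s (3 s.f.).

Δv_total ≈ 768 m/s

r₁ = 1737 + 52.71 = 1789.7 km = 1.7897×10⁶ m.
r₂ = 1737 + 6182 = 7919.0 km = 7.9190×10⁶ m.
Transfer ellipse a_t = (r₁ + r₂)/2 = 4.854×10⁶ m.
At r₁: circular v_c1 = √(μ/r₁) = 1655 m/s; transfer-perilune v_p = √[μ(2/r₁ − 1/a_t)] = 2114 m/s.
Δv₁ = v_p − v_c1 = 458.9 m/s.
At r₂: circular v_c2 = √(μ/r₂) = 786.9 m/s; transfer-apolune v_a = √[μ(2/r₂ − 1/a_t)] = 477.8 m/s.
Δv₂ = v_c2 − v_a = 309.1 m/s.
Total Δv = Δv₁ + Δv₂ = 768.0 m/s.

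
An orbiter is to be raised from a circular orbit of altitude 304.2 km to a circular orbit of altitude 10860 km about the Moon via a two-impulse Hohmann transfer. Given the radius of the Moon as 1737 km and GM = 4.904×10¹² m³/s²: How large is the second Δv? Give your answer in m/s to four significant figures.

r₁ = 1737 + 304.2 = 2041.2 km = 2.0412×10⁶ m.
r₂ = 1737 + 10860 = 12597 km = 1.2597×10⁷ m.
Transfer ellipse a_t = (r₁ + r₂)/2 = 7.319×10⁶ m.
At r₁: circular v_c1 = √(μ/r₁) = 1550 m/s; transfer-perilune v_p = √[μ(2/r₁ − 1/a_t)] = 2033 m/s.
At r₂: circular v_c2 = √(μ/r₂) = 623.9 m/s; transfer-apolune v_a = √[μ(2/r₂ − 1/a_t)] = 329.5 m/s.
Δv₂ = v_c2 − v_a = 294.4 m/s.

Δv ≈ 294.4 m/s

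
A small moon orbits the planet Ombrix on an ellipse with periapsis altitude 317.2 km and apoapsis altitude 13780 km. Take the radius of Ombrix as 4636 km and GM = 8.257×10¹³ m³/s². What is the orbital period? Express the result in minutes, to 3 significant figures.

r_p = 4636 + 317.2 = 4953.2 km = 4.9532×10⁶ m.
r_a = 4636 + 13780 = 18416 km = 1.8416×10⁷ m.
Semi-major axis a = (r_p + r_a)/2 = (4953.2 + 18416)/2 = 11685 km = 1.168×10⁷ m.
By Kepler's third law T = 2π√(a³/μ) = 2π × 4.396×10³ = 2.762×10⁴ s.
= 460.3 minutes.

T ≈ 460 minutes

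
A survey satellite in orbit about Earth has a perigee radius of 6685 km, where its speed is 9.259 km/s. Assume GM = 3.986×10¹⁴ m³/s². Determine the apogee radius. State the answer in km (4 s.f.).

r_p = 6.685×10⁶ m.
Specific energy ε = v²/2 − μ/r = -1.676×10⁷ J/kg, so a = −μ/(2ε) = 1.189×10⁷ m.
The apsides satisfy r_p + r_a = 2a, so the apogee radius is 2a − r_p = 1.710×10⁷ m = 17096 km.

apogee radius ≈ 17100 km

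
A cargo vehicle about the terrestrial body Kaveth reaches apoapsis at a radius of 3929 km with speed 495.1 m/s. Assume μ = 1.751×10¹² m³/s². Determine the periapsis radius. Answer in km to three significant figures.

periapsis radius ≈ 1490 km

r_a = 3.929×10⁶ m.
Specific energy ε = v²/2 − μ/r = -3.231×10⁵ J/kg, so a = −μ/(2ε) = 2.710×10⁶ m.
The apsides satisfy r_p + r_a = 2a, so the periapsis radius is 2a − r_a = 1.490×10⁶ m = 1490.4 km.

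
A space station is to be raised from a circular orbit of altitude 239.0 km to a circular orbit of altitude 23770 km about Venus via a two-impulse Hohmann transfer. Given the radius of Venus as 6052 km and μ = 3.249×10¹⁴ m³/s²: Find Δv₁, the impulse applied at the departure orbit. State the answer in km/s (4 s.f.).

Δv ≈ 2.049 km/s

r₁ = 6052 + 239.0 = 6291.0 km = 6.2910×10⁶ m.
r₂ = 6052 + 23770 = 29822 km = 2.9822×10⁷ m.
Transfer ellipse a_t = (r₁ + r₂)/2 = 1.806×10⁷ m.
At r₁: circular v_c1 = √(μ/r₁) = 7186 m/s; transfer-periapsis v_p = √[μ(2/r₁ − 1/a_t)] = 9236 m/s.
Δv₁ = v_p − v_c1 = 2049 m/s.
= 2.049 km/s.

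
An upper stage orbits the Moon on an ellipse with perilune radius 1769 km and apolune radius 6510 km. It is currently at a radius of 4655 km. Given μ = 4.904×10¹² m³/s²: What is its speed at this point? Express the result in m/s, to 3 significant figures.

v ≈ 960 m/s

Semi-major axis a = (r_p + r_a)/2 = 4139.5 km = 4.140×10⁶ m.
Vis-viva: v² = μ(2/r − 1/a) = 4.904×10¹² × (4.296×10⁻⁷ − 2.416×10⁻⁷) = 9.223×10⁵ m²/s².
v = 960.4 m/s.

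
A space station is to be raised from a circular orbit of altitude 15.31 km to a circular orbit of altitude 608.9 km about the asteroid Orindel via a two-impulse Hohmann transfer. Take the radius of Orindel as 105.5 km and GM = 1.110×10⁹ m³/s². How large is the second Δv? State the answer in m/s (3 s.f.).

r₁ = 105.5 + 15.31 = 120.81 km = 1.2081×10⁵ m.
r₂ = 105.5 + 608.9 = 714.40 km = 7.1440×10⁵ m.
Transfer ellipse a_t = (r₁ + r₂)/2 = 4.176×10⁵ m.
At r₁: circular v_c1 = √(μ/r₁) = 95.85 m/s; transfer-periapsis v_p = √[μ(2/r₁ − 1/a_t)] = 125.4 m/s.
At r₂: circular v_c2 = √(μ/r₂) = 39.42 m/s; transfer-apoapsis v_a = √[μ(2/r₂ − 1/a_t)] = 21.20 m/s.
Δv₂ = v_c2 − v_a = 18.22 m/s.

Δv ≈ 18.2 m/s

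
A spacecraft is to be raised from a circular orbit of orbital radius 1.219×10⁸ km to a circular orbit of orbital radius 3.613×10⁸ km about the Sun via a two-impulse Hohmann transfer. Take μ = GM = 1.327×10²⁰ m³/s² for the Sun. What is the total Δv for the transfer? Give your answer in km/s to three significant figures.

Δv_total ≈ 12.9 km/s

r₁ = 1.219×10⁸ km = 1.219×10¹¹ m.
r₂ = 3.613×10⁸ km = 3.613×10¹¹ m.
Transfer ellipse a_t = (r₁ + r₂)/2 = 2.416×10¹¹ m.
At r₁: circular v_c1 = √(μ/r₁) = 32990 m/s; transfer-perihelion v_p = √[μ(2/r₁ − 1/a_t)] = 40350 m/s.
Δv₁ = v_p − v_c1 = 7354 m/s.
At r₂: circular v_c2 = √(μ/r₂) = 19160 m/s; transfer-aphelion v_a = √[μ(2/r₂ − 1/a_t)] = 13610 m/s.
Δv₂ = v_c2 − v_a = 5552 m/s.
Total Δv = Δv₁ + Δv₂ = 12910 m/s = 12.91 km/s.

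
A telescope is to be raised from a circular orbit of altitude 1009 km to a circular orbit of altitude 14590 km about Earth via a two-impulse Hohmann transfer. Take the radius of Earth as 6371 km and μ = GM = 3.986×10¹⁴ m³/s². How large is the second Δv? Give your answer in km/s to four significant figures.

Δv ≈ 1.214 km/s

r₁ = 6371 + 1009 = 7380.0 km = 7.3800×10⁶ m.
r₂ = 6371 + 14590 = 20961 km = 2.0961×10⁷ m.
Transfer ellipse a_t = (r₁ + r₂)/2 = 1.417×10⁷ m.
At r₁: circular v_c1 = √(μ/r₁) = 7349 m/s; transfer-perigee v_p = √[μ(2/r₁ − 1/a_t)] = 8938 m/s.
At r₂: circular v_c2 = √(μ/r₂) = 4361 m/s; transfer-apogee v_a = √[μ(2/r₂ − 1/a_t)] = 3147 m/s.
Δv₂ = v_c2 − v_a = 1214 m/s.
= 1.214 km/s.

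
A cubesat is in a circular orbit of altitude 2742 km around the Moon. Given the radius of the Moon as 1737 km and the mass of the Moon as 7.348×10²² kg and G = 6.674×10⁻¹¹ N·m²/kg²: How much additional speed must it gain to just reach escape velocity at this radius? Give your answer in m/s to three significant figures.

Δv ≈ 433 m/s

μ = GM = 6.674×10⁻¹¹ × 7.348×10²² = 4.904×10¹² m³/s².
r = 1737 + 2742 = 4479.0 km = 4.4790×10⁶ m.
Circular speed v_c = √(μ/r) = 1046 m/s.
Escape speed v_esc = √(2μ/r) = √2 × v_c = 1480 m/s.
Δv = v_esc − v_c = 433.4 m/s.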